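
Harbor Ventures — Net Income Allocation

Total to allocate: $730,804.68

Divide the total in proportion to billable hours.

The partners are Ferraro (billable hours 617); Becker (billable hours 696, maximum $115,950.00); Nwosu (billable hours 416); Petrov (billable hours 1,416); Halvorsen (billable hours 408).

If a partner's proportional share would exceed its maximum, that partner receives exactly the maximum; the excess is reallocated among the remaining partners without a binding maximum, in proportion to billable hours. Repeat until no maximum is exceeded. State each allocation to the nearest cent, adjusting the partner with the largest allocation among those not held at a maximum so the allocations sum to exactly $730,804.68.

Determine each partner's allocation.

Ferraro: $132,784.51 | Becker: $115,950.00 | Nwosu: $89,527.32 | Petrov: $304,737.21 | Halvorsen: $87,805.64

Total billable hours = 3,553.
Unconstrained shares: Ferraro 126,908.6652; Becker 143,157.9109; Nwosu 85,565.6479; Petrov 291,252.3014; Halvorsen 83,920.1546.
Held at cap: Becker ($115,950.00); remaining pool $614,854.68 reallocated over remaining billable hours 2,857.
Shares after redistribution: Ferraro 132,784.5074 → $132,784.51; Nwosu 89,527.3178 → $89,527.32; Petrov 304,737.2163 → $304,737.22; Halvorsen 87,805.6386 → $87,805.64.
Rounding difference −$0.01 applied to Petrov → $304,737.21.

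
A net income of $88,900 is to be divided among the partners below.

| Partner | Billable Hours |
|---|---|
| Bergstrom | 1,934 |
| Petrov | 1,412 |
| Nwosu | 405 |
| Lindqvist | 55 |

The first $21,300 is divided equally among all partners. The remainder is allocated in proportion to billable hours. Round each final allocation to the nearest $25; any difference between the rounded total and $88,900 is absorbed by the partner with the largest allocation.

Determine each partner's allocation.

First tranche $21,300 split equally: $5,325 each.
Remainder $67,600 by billable hours (total 3,806): Bergstrom 34,350.60 → $34,350; Petrov 25,079.14 → $25,075; Nwosu 7,193.38 → $7,200; Lindqvist 976.88 → $975.
Totals: Bergstrom $5,325 + $34,350 = $39,675; Petrov $5,325 + $25,075 = $30,400; Nwosu $5,325 + $7,200 = $12,525; Lindqvist $5,325 + $975 = $6,300.

Bergstrom: $39,675 | Petrov: $30,400 | Nwosu: $12,525 | Lindqvist: $6,300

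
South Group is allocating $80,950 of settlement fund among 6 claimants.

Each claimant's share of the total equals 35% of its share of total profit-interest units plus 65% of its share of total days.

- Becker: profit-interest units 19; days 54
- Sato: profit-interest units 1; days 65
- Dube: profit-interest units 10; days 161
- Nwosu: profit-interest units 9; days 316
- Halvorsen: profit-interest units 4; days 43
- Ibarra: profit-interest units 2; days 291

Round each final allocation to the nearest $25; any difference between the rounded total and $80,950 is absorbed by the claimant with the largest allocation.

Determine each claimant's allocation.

Becker: $15,025; Sato: $4,300; Dube: $15,400; Nwosu: $23,550; Halvorsen: $4,950; Ibarra: $17,725

Profit-interest units total 45; days total 930.
Combined weights (35% profit-interest units + 65% days): Becker 0.1855; Sato 0.0532; Dube 0.1903; Nwosu 0.2909; Halvorsen 0.0612; Ibarra 0.2189.
Raw shares: Becker 15,017.82; Sato 4,307.18; Dube 15,405.16; Nwosu 23,545.13; Halvorsen 4,951.30; Ibarra 17,723.41.
After rounding ($25): Becker $15,025; Sato $4,300; Dube $15,400; Nwosu $23,550; Halvorsen $4,950; Ibarra $17,725. Sum = $80,950.
No rounding difference to absorb.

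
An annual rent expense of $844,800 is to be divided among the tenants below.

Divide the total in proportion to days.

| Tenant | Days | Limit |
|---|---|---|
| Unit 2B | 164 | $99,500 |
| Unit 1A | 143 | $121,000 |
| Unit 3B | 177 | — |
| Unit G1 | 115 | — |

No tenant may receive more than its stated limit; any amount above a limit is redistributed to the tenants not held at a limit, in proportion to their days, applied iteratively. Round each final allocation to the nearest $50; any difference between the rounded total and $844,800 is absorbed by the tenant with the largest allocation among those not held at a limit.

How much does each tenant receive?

Total days = 599.
Proportional shares (ignoring caps): Unit 2B 231,297.50; Unit 1A 201,680.13; Unit 3B 249,632.05; Unit G1 162,190.32.
Capped: Unit 2B ($99,500), Unit 1A ($121,000); remaining pool $624,300 reallocated over remaining days 292.
Shares after redistribution: Unit 3B 378,428.42 → $378,450; Unit G1 245,871.58 → $245,850.

Unit 2B: $99,500; Unit 1A: $121,000; Unit 3B: $378,450; Unit G1: $245,850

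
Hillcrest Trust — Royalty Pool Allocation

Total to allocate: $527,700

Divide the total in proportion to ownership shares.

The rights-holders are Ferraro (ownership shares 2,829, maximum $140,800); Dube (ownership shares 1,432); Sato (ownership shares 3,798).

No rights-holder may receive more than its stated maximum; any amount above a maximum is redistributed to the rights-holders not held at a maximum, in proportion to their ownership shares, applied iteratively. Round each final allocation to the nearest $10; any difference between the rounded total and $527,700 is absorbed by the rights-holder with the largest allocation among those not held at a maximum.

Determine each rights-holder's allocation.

Ferraro: $140,800 | Dube: $105,940 | Sato: $280,960

Combined ownership shares = 8,059.
Pro-rata shares before constraints: Ferraro 185,241.75; Dube 93,766.77; Sato 248,691.48.
Held at cap: Ferraro ($140,800); remaining pool $386,900 reallocated over remaining ownership shares 5,230.
Redistributed shares: Dube 105,935.14 → $105,940; Sato 280,964.86 → $280,960.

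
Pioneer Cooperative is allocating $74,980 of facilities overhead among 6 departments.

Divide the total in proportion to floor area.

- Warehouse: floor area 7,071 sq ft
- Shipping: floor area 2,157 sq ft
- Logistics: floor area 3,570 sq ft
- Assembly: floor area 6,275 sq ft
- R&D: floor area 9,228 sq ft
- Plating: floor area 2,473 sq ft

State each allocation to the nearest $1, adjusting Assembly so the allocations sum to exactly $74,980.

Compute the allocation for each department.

Warehouse: $17,228 · Shipping: $5,255 · Logistics: $8,698 · Assembly: $15,290 · R&D: $22,484 · Plating: $6,025

Sum of floor area: 30,774.
Raw shares: Warehouse 7,071/30,774 × $74,980 = 17,228.30; Shipping 2,157/30,774 × $74,980 = 5,255.47; Logistics 3,570/30,774 × $74,980 = 8,698.21; Assembly 6,275/30,774 × $74,980 = 15,288.86; R&D 9,228/30,774 × $74,980 = 22,483.77; Plating 2,473/30,774 × $74,980 = 6,025.40.
After rounding ($1): Warehouse $17,228; Shipping $5,255; Logistics $8,698; Assembly $15,289; R&D $22,484; Plating $6,025. Sum = $74,979.
Difference $74,980 − $74,979 = +$1 applied to Assembly: Assembly becomes $15,290.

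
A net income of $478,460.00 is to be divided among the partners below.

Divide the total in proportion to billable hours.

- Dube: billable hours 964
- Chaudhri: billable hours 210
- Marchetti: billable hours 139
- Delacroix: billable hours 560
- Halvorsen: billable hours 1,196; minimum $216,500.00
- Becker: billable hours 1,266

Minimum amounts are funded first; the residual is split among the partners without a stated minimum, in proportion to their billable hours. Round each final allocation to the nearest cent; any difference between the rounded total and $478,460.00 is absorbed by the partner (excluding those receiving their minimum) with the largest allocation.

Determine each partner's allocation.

Dube: $80,449.01; Chaudhri: $17,525.20; Marchetti: $11,600.01; Delacroix: $46,733.86; Halvorsen: $216,500.00; Becker: $105,651.92

Guaranteed amounts: Halvorsen $216,500.00. Remaining pool $261,960.00.
Remaining pool split over remaining billable hours 3,139: Dube 80,449.0092 → $80,449.01; Chaudhri 17,525.1991 → $17,525.20; Marchetti 11,600.0127 → $11,600.01; Delacroix 46,733.8643 → $46,733.86; Becker 105,651.9146 → $105,651.91.
Rounding difference +$0.01 applied to Becker → $105,651.92.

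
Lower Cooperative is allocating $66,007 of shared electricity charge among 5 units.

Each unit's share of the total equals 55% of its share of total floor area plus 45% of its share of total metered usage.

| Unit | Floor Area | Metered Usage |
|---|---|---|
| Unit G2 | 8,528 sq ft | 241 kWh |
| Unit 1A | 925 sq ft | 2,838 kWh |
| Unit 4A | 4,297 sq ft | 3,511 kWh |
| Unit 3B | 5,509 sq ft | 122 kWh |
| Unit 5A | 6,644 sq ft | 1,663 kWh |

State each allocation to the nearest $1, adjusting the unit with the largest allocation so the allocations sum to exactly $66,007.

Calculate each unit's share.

Floor area total 25,903; metered usage total 8,375.
Combined weights (55% floor area + 45% metered usage): Unit G2 0.1940; Unit 1A 0.1721; Unit 4A 0.2799; Unit 3B 0.1235; Unit 5A 0.2304.
Raw shares: Unit G2 12,807.00; Unit 1A 11,361.79; Unit 4A 18,474.65; Unit 3B 8,153.72; Unit 5A 15,209.84.
Rounded to nearest $1: Unit G2 $12,807; Unit 1A $11,362; Unit 4A $18,475; Unit 3B $8,154; Unit 5A $15,210. Sum = $66,008.
Difference $66,007 − $66,008 = −$1 applied to largest allocation (Unit 4A): Unit 4A becomes $18,474.

Unit G2: $12,807; Unit 1A: $11,362; Unit 4A: $18,474; Unit 3B: $8,154; Unit 5A: $15,210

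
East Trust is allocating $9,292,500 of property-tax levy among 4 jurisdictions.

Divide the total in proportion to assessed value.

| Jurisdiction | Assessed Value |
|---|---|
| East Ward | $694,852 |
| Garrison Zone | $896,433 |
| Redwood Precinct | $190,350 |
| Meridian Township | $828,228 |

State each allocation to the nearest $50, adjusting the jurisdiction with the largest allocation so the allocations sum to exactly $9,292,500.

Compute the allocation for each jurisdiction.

East Ward: $2,474,050; Garrison Zone: $3,191,750; Redwood Precinct: $677,750; Meridian Township: $2,948,950

Assessed value total: 2,609,863.
Pro-rata amounts: East Ward 694,852/2,609,863 × $9,292,500 = 2,474,042.59; Garrison Zone 896,433/2,609,863 × $9,292,500 = 3,191,778.13; Redwood Precinct 190,350/2,609,863 × $9,292,500 = 677,747.21; Meridian Township 828,228/2,609,863 × $9,292,500 = 2,948,932.07.
After rounding ($50): East Ward $2,474,050; Garrison Zone $3,191,800; Redwood Precinct $677,750; Meridian Township $2,948,950. Sum = $9,292,550.
Difference $9,292,500 − $9,292,550 = −$50 applied to largest allocation (Garrison Zone): Garrison Zone becomes $3,191,750.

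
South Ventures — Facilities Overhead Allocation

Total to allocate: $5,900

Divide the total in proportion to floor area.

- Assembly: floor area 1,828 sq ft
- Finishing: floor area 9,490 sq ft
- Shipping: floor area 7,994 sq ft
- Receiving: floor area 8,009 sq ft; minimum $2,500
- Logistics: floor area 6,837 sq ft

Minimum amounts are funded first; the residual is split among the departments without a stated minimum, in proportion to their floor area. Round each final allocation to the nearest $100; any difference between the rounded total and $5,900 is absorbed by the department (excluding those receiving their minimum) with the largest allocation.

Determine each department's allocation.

Guaranteed amounts: Receiving $2,500. Remaining pool $3,400.
Remaining pool split over remaining floor area 26,149: Assembly 237.68 → $200; Finishing 1,233.93 → $1,200; Shipping 1,039.41 → $1,000; Logistics 888.97 → $900.
Rounding difference +$100 applied to Finishing → $1,300.

Assembly: $200 · Finishing: $1,300 · Shipping: $1,000 · Receiving: $2,500 · Logistics: $900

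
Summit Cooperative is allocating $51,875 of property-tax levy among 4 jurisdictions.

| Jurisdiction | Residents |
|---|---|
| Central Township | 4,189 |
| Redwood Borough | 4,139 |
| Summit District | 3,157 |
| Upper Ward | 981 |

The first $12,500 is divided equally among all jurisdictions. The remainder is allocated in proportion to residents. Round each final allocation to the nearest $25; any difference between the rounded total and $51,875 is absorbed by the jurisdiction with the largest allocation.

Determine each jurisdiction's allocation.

Equal tier: $12,500 ÷ 4 = $3,125 apiece.
Remainder $39,375 by residents (total 12,466): Central Township 13,231.34 → $13,225; Redwood Borough 13,073.41 → $13,075; Summit District 9,971.67 → $9,975; Upper Ward 3,098.58 → $3,100.
Totals: Central Township $3,125 + $13,225 = $16,350; Redwood Borough $3,125 + $13,075 = $16,200; Summit District $3,125 + $9,975 = $13,100; Upper Ward $3,125 + $3,100 = $6,225.

Central Township: $16,350 | Redwood Borough: $16,200 | Summit District: $13,100 | Upper Ward: $6,225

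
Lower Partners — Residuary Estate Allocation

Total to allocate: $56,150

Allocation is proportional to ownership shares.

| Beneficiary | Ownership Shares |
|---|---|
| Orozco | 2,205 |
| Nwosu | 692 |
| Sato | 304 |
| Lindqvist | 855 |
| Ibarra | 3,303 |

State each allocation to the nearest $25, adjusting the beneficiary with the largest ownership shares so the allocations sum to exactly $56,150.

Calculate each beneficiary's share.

Combined ownership shares = 2,205 + 692 + 304 + 855 + 3,303 = 7,359.
Unrounded shares: Orozco 16,824.40; Nwosu 5,280.04; Sato 2,319.55; Lindqvist 6,523.75; Ibarra 25,202.26.
At nearest $25: Orozco $16,825; Nwosu $5,275; Sato $2,325; Lindqvist $6,525; Ibarra $25,200. Sum = $56,150.
Sum already equals the total — no adjustment.

Orozco: $16,825; Nwosu: $5,275; Sato: $2,325; Lindqvist: $6,525; Ibarra: $25,200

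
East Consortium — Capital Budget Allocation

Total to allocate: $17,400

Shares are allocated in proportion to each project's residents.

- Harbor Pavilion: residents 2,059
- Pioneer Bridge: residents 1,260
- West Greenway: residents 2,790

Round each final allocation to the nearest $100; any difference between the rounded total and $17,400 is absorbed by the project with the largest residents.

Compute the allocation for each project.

Harbor Pavilion: $5,900 | Pioneer Bridge: $3,600 | West Greenway: $7,900

Total residents = 2,059 + 1,260 + 2,790 = 6,109.
Raw shares: Harbor Pavilion 5,864.56; Pioneer Bridge 3,588.80; West Greenway 7,946.64.
Rounded to nearest $100: Harbor Pavilion $5,900; Pioneer Bridge $3,600; West Greenway $7,900. Sum = $17,400.
Sum already equals the total — no adjustment.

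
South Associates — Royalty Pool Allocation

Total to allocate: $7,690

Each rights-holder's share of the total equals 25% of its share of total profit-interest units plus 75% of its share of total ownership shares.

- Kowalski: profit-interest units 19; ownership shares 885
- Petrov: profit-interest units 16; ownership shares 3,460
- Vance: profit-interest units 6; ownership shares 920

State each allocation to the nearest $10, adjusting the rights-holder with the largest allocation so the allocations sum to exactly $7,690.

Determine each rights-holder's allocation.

Kowalski: $1,860; Petrov: $4,540; Vance: $1,290

Profit-interest units total 41; ownership shares total 5,265.
Composite weights (25% profit-interest units + 75% ownership shares): Kowalski 0.2419; Petrov 0.5904; Vance 0.1676.
Unrounded shares: Kowalski 1,860.38; Petrov 4,540.47; Vance 1,289.15.
At nearest $10: Kowalski $1,860; Petrov $4,540; Vance $1,290. Sum = $7,690.
Rounded total matches; no reconciliation needed.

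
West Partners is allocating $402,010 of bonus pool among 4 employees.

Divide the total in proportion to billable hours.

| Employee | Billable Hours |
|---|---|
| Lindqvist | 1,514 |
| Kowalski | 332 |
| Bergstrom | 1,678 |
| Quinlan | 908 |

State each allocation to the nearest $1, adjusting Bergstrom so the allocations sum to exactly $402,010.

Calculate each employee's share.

Billable hours total: 4,432.
Unrounded shares: Lindqvist 1,514/4,432 × $402,010 = 137,329.23; Kowalski 332/4,432 × $402,010 = 30,114.47; Bergstrom 1,678/4,432 × $402,010 = 152,205.05; Quinlan 908/4,432 × $402,010 = 82,361.25.
After rounding ($1): Lindqvist $137,329; Kowalski $30,114; Bergstrom $152,205; Quinlan $82,361. Sum = $402,009.
Difference $402,010 − $402,009 = +$1 applied to Bergstrom: Bergstrom becomes $152,206.

Lindqvist: $137,329 | Kowalski: $30,114 | Bergstrom: $152,206 | Quinlan: $82,361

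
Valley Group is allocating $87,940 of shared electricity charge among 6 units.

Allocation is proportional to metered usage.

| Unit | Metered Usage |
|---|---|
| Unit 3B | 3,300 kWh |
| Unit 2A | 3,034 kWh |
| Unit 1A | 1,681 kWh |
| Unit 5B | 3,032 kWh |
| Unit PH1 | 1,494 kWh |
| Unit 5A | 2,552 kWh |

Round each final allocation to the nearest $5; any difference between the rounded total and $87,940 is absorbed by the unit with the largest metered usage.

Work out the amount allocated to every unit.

Unit 3B: $19,225 · Unit 2A: $17,680 · Unit 1A: $9,795 · Unit 5B: $17,665 · Unit PH1: $8,705 · Unit 5A: $14,870

Sum of metered usage: 15,093.
Pro-rata amounts: Unit 3B 3,300/15,093 × $87,940 = 19,227.59; Unit 2A 3,034/15,093 × $87,940 = 17,677.73; Unit 1A 1,681/15,093 × $87,940 = 9,794.42; Unit 5B 3,032/15,093 × $87,940 = 17,666.08; Unit PH1 1,494/15,093 × $87,940 = 8,704.85; Unit 5A 2,552/15,093 × $87,940 = 14,869.34.
Rounded to nearest $5: Unit 3B $19,230; Unit 2A $17,680; Unit 1A $9,795; Unit 5B $17,665; Unit PH1 $8,705; Unit 5A $14,870. Sum = $87,945.
Difference $87,940 − $87,945 = −$5 applied to largest metered usage (Unit 3B): Unit 3B becomes $19,225.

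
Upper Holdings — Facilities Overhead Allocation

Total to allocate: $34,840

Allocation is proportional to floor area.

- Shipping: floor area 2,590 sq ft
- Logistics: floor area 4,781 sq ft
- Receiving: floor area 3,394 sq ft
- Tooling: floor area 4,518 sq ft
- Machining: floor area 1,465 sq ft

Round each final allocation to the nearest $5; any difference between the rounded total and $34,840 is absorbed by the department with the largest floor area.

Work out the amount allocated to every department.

Floor area total: 16,748.
Pro-rata amounts: Shipping 2,590/16,748 × $34,840 = 5,387.84; Logistics 4,781/16,748 × $34,840 = 9,945.67; Receiving 3,394/16,748 × $34,840 = 7,060.36; Tooling 4,518/16,748 × $34,840 = 9,398.56; Machining 1,465/16,748 × $34,840 = 3,047.56.
Rounded to nearest $5: Shipping $5,390; Logistics $9,945; Receiving $7,060; Tooling $9,400; Machining $3,050. Sum = $34,845.
Difference $34,840 − $34,845 = −$5 applied to largest floor area (Logistics): Logistics becomes $9,940.

Shipping: $5,390 | Logistics: $9,940 | Receiving: $7,060 | Tooling: $9,400 | Machining: $3,050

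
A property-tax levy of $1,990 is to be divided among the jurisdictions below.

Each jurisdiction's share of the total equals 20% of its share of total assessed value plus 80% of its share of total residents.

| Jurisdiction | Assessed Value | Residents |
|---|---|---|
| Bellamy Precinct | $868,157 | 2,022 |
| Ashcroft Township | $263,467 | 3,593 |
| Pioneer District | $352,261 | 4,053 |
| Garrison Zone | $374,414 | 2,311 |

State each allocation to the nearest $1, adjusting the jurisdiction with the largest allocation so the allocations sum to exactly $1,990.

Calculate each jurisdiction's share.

Bellamy Precinct: $455; Ashcroft Township: $534; Pioneer District: $614; Garrison Zone: $387

Assessed value total 1,858,299; residents total 11,979.
Blended shares (20% assessed value + 80% residents): Bellamy Precinct 0.2285; Ashcroft Township 0.2683; Pioneer District 0.3086; Garrison Zone 0.1946.
Pro-rata amounts: Bellamy Precinct 454.66; Ashcroft Township 533.93; Pioneer District 614.09; Garrison Zone 387.32.
After rounding ($1): Bellamy Precinct $455; Ashcroft Township $534; Pioneer District $614; Garrison Zone $387. Sum = $1,990.
Sum already equals the total — no adjustment.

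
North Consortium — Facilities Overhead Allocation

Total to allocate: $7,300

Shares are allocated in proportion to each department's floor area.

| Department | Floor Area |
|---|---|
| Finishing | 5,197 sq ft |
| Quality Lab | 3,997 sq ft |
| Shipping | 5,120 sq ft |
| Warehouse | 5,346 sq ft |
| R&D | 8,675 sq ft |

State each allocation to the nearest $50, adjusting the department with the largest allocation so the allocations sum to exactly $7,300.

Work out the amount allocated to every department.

Finishing: $1,350; Quality Lab: $1,050; Shipping: $1,300; Warehouse: $1,400; R&D: $2,200

Floor area total: 28,335.
Raw shares: Finishing 5,197/28,335 × $7,300 = 1,338.91; Quality Lab 3,997/28,335 × $7,300 = 1,029.75; Shipping 5,120/28,335 × $7,300 = 1,319.08; Warehouse 5,346/28,335 × $7,300 = 1,377.30; R&D 8,675/28,335 × $7,300 = 2,234.96.
Rounded to nearest $50: Finishing $1,350; Quality Lab $1,050; Shipping $1,300; Warehouse $1,400; R&D $2,250. Sum = $7,350.
Difference $7,300 − $7,350 = −$50 applied to largest allocation (R&D): R&D becomes $2,200.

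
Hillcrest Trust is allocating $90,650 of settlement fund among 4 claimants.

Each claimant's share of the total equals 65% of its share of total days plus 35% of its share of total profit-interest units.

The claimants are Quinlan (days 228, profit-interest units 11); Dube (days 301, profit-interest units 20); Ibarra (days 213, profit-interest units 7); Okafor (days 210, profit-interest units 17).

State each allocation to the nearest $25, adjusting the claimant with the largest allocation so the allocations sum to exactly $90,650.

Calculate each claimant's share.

Days total 952; profit-interest units total 55.
Blended shares (65% days + 35% profit-interest units): Quinlan 0.2257; Dube 0.3328; Ibarra 0.1900; Okafor 0.2516.
Proportional shares: Quinlan 20,457.19; Dube 30,167.18; Ibarra 17,221.34; Okafor 22,804.29.
After rounding ($25): Quinlan $20,450; Dube $30,175; Ibarra $17,225; Okafor $22,800. Sum = $90,650.
Sum already equals the total — no adjustment.

Quinlan: $20,450; Dube: $30,175; Ibarra: $17,225; Okafor: $22,800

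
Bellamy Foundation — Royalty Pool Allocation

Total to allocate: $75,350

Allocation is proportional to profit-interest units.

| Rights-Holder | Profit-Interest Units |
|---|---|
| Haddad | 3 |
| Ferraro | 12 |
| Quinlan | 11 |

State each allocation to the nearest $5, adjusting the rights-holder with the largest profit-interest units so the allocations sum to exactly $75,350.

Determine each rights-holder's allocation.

Profit-interest units total: 3 + 12 + 11 = 26.
Pro-rata amounts: Haddad 8,694.23; Ferraro 34,776.92; Quinlan 31,878.85.
Rounded to nearest $5: Haddad $8,695; Ferraro $34,775; Quinlan $31,880. Sum = $75,350.
Rounded total matches; no reconciliation needed.

Haddad: $8,695 · Ferraro: $34,775 · Quinlan: $31,880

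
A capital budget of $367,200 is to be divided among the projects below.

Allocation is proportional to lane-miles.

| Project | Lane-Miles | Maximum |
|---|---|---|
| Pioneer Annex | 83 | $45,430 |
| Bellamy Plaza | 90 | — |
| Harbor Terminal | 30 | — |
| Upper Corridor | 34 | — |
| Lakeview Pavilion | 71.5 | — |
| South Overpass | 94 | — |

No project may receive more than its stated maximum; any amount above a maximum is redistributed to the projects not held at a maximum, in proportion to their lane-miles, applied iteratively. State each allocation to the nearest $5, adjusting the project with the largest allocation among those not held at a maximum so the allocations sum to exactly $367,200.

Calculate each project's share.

Total lane-miles = 402.5.
Unconstrained shares: Pioneer Annex 75,720.75; Bellamy Plaza 82,106.83; Harbor Terminal 27,368.94; Upper Corridor 31,018.14; Lakeview Pavilion 65,229.32; South Overpass 85,756.02.
Cap binds for Pioneer Annex ($45,430); residual $321,770 reallocated over remaining lane-miles 319.5.
Redistributed shares: Bellamy Plaza 90,639.44 → $90,640; Harbor Terminal 30,213.15 → $30,215; Upper Corridor 34,241.56 → $34,240; Lakeview Pavilion 72,008.00 → $72,010; South Overpass 94,667.86 → $94,670.
Rounding difference −$5 applied to South Overpass → $94,665.

Pioneer Annex: $45,430 | Bellamy Plaza: $90,640 | Harbor Terminal: $30,215 | Upper Corridor: $34,240 | Lakeview Pavilion: $72,010 | South Overpass: $94,665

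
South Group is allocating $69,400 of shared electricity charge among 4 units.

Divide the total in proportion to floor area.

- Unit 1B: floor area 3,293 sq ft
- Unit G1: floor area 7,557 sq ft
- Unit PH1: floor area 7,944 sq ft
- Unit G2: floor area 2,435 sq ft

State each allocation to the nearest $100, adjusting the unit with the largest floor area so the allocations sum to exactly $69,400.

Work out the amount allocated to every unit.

Total floor area = 21,229.
Proportional shares: Unit 1B 3,293/21,229 × $69,400 = 10,765.19; Unit G1 7,557/21,229 × $69,400 = 24,704.69; Unit PH1 7,944/21,229 × $69,400 = 25,969.83; Unit G2 2,435/21,229 × $69,400 = 7,960.29.
At nearest $100: Unit 1B $10,800; Unit G1 $24,700; Unit PH1 $26,000; Unit G2 $8,000. Sum = $69,500.
Difference $69,400 − $69,500 = −$100 applied to largest floor area (Unit PH1): Unit PH1 becomes $25,900.

Unit 1B: $10,800 | Unit G1: $24,700 | Unit PH1: $25,900 | Unit G2: $8,000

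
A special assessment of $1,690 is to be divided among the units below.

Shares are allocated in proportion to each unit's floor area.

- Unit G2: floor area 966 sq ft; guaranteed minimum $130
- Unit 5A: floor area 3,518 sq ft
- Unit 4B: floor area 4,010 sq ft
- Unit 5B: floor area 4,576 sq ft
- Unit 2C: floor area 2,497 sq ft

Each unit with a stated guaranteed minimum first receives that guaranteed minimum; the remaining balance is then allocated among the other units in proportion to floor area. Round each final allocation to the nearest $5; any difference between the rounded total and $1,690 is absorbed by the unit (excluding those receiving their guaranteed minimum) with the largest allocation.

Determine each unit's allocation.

Fund the minimums — Unit G2 $130. Residual $1,560.
Residual split over remaining floor area 14,601: Unit 5A 375.87 → $375; Unit 4B 428.44 → $430; Unit 5B 488.91 → $490; Unit 2C 266.78 → $265.

Unit G2: $130 | Unit 5A: $375 | Unit 4B: $430 | Unit 5B: $490 | Unit 2C: $265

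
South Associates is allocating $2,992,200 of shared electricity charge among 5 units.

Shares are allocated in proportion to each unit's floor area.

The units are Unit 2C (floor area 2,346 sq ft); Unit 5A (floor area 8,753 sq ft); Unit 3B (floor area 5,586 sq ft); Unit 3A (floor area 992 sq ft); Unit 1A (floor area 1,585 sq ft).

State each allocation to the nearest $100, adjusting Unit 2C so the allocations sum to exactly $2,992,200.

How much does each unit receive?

Unit 2C: $364,500 | Unit 5A: $1,359,700 | Unit 3B: $867,700 | Unit 3A: $154,100 | Unit 1A: $246,200

Sum of floor area: 19,262.
Pro-rata amounts: Unit 2C 2,346/19,262 × $2,992,200 = 364,432.62; Unit 5A 8,753/19,262 × $2,992,200 = 1,359,709.61; Unit 3B 5,586/19,262 × $2,992,200 = 867,741.11; Unit 3A 992/19,262 × $2,992,200 = 154,099.39; Unit 1A 1,585/19,262 × $2,992,200 = 246,217.27.
After rounding ($100): Unit 2C $364,400; Unit 5A $1,359,700; Unit 3B $867,700; Unit 3A $154,100; Unit 1A $246,200. Sum = $2,992,100.
Difference $2,992,200 − $2,992,100 = +$100 applied to Unit 2C: Unit 2C becomes $364,500.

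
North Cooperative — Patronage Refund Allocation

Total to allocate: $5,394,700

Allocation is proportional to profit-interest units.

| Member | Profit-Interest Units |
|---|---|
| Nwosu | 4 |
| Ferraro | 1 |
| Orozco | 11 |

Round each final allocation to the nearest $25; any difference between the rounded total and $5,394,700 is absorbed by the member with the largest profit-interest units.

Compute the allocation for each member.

Profit-interest units total: 4 + 1 + 11 = 16.
Unrounded shares: Nwosu 1,348,675.00; Ferraro 337,168.75; Orozco 3,708,856.25.
Rounded to nearest $25: Nwosu $1,348,675; Ferraro $337,175; Orozco $3,708,850. Sum = $5,394,700.
Sum already equals the total — no adjustment.

Nwosu: $1,348,675; Ferraro: $337,175; Orozco: $3,708,850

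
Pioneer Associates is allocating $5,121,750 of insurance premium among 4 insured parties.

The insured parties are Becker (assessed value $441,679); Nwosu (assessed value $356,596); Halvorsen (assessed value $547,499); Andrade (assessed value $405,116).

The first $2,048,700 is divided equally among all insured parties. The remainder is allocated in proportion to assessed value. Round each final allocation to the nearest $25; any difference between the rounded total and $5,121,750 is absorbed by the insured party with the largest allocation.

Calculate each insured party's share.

Becker: $1,287,375 · Nwosu: $1,138,050 · Halvorsen: $1,473,125 · Andrade: $1,223,200

Equal tier: $2,048,700 ÷ 4 = $512,175 apiece.
Remainder $3,073,050 by assessed value (total 1,750,890): Becker 775,206.70 → $775,200; Nwosu 625,874.46 → $625,875; Halvorsen 960,935.18 → $960,925; Andrade 711,033.66 → $711,025.
Rounding difference +$25 on remainder applied to Halvorsen.
Totals: Becker $512,175 + $775,200 = $1,287,375; Nwosu $512,175 + $625,875 = $1,138,050; Halvorsen $512,175 + $960,950 = $1,473,125; Andrade $512,175 + $711,025 = $1,223,200.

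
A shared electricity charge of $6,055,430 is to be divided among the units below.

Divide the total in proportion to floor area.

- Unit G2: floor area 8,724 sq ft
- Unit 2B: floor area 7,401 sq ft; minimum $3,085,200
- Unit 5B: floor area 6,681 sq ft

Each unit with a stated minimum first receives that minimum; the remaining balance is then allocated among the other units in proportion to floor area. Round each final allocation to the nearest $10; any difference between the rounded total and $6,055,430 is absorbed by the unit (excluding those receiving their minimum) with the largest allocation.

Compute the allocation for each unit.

Unit G2: $1,682,070; Unit 2B: $3,085,200; Unit 5B: $1,288,160

Minimums first: Unit 2B $3,085,200. Remaining pool $2,970,230.
Remaining pool split over remaining floor area 15,405: Unit G2 1,682,069.88 → $1,682,070; Unit 5B 1,288,160.12 → $1,288,160.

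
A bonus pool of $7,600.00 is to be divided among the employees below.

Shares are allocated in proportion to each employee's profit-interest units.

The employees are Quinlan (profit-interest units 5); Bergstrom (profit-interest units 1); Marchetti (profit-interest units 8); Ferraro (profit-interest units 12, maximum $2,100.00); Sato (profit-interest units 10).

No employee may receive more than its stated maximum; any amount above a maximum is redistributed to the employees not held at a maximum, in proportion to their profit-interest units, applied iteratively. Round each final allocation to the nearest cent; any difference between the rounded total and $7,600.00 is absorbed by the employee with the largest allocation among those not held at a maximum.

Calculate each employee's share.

Quinlan: $1,145.83; Bergstrom: $229.17; Marchetti: $1,833.33; Ferraro: $2,100.00; Sato: $2,291.67

Profit-interest units total: 36.
Pro-rata shares before constraints: Quinlan 1,055.5556; Bergstrom 211.1111; Marchetti 1,688.8889; Ferraro 2,533.3333; Sato 2,111.1111.
Capped: Ferraro ($2,100.00); remaining pool $5,500.00 reallocated over remaining profit-interest units 24.
Redistributed shares: Quinlan 1,145.8333 → $1,145.83; Bergstrom 229.1667 → $229.17; Marchetti 1,833.3333 → $1,833.33; Sato 2,291.6667 → $2,291.67.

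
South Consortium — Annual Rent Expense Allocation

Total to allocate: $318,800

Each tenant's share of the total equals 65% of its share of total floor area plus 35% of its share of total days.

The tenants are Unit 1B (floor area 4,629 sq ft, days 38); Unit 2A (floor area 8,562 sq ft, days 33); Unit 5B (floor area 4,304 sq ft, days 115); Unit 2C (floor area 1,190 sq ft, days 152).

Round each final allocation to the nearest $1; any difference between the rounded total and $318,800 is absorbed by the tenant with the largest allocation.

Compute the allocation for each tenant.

Unit 1B: $63,881; Unit 2A: $105,848; Unit 5B: $85,696; Unit 2C: $63,375

Floor area total 18,685; days total 338.
Composite weights (65% floor area + 35% days): Unit 1B 0.2004; Unit 2A 0.3320; Unit 5B 0.2688; Unit 2C 0.1988.
Pro-rata amounts: Unit 1B 63,880.94; Unit 2A 105,848.02; Unit 5B 85,695.74; Unit 2C 63,375.30.
Rounded to nearest $1: Unit 1B $63,881; Unit 2A $105,848; Unit 5B $85,696; Unit 2C $63,375. Sum = $318,800.
Rounded total matches; no reconciliation needed.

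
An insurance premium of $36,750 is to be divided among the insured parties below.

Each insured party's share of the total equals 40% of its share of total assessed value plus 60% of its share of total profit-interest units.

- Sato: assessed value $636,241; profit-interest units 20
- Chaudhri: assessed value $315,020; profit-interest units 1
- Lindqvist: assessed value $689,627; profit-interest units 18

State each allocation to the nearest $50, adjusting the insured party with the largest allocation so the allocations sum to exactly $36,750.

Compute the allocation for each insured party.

Assessed value total 1,640,888; profit-interest units total 39.
Composite weights (40% assessed value + 60% profit-interest units): Sato 0.4628; Chaudhri 0.0922; Lindqvist 0.4450.
Unrounded shares: Sato 17,007.50; Chaudhri 3,387.51; Lindqvist 16,354.99.
Rounded to nearest $50: Sato $17,000; Chaudhri $3,400; Lindqvist $16,350. Sum = $36,750.
Sum already equals the total — no adjustment.

Sato: $17,000; Chaudhri: $3,400; Lindqvist: $16,350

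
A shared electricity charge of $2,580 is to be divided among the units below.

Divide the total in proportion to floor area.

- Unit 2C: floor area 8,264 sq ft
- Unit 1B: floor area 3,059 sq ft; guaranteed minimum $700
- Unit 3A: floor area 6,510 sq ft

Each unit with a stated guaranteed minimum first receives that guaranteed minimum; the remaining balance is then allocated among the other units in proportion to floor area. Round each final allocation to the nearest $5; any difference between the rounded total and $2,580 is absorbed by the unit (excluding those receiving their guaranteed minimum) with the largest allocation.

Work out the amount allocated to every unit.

Unit 2C: $1,050 | Unit 1B: $700 | Unit 3A: $830

Fund the minimums — Unit 1B $700. Residual $1,880.
Residual split over remaining floor area 14,774: Unit 2C 1,051.60 → $1,050; Unit 3A 828.40 → $830.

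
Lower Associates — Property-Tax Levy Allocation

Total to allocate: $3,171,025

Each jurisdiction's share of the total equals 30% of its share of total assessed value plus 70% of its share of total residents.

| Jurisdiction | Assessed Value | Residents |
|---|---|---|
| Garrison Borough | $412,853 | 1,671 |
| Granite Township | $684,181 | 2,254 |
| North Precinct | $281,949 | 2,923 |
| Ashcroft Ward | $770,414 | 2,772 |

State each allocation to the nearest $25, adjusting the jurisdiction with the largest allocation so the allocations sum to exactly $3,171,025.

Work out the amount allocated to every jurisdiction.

Assessed value total 2,149,397; residents total 9,620.
Composite weights (30% assessed value + 70% residents): Garrison Borough 0.1792; Granite Township 0.2595; North Precinct 0.2520; Ashcroft Ward 0.3092.
Raw shares: Garrison Borough 568,292.05; Granite Township 822,901.20; North Precinct 799,241.20; Ashcroft Ward 980,590.55.
Rounded to nearest $25: Garrison Borough $568,300; Granite Township $822,900; North Precinct $799,250; Ashcroft Ward $980,600. Sum = $3,171,050.
Difference $3,171,025 − $3,171,050 = −$25 applied to largest allocation (Ashcroft Ward): Ashcroft Ward becomes $980,575.

Garrison Borough: $568,300 · Granite Township: $822,900 · North Precinct: $799,250 · Ashcroft Ward: $980,575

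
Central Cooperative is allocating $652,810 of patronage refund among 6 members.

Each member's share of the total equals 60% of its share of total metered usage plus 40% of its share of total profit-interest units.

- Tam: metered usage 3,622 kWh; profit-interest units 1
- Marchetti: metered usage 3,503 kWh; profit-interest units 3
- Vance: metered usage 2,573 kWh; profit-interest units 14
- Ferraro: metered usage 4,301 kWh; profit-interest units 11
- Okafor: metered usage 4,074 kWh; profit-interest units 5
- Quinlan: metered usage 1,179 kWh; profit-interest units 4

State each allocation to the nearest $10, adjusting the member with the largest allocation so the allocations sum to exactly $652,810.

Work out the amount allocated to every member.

Totals — metered usage 19,252, profit-interest units 38.
Composite weights (60% metered usage + 40% profit-interest units): Tam 0.1234; Marchetti 0.1408; Vance 0.2276; Ferraro 0.2498; Okafor 0.1796; Quinlan 0.0788.
Pro-rata amounts: Tam 80,562.04; Marchetti 91,884.33; Vance 148,551.81; Ferraro 163,093.28; Okafor 117,244.81; Quinlan 51,473.74.
After rounding ($10): Tam $80,560; Marchetti $91,880; Vance $148,550; Ferraro $163,090; Okafor $117,240; Quinlan $51,470. Sum = $652,790.
Difference $652,810 − $652,790 = +$20 applied to largest allocation (Ferraro): Ferraro becomes $163,110.

Tam: $80,560; Marchetti: $91,880; Vance: $148,550; Ferraro: $163,110; Okafor: $117,240; Quinlan: $51,470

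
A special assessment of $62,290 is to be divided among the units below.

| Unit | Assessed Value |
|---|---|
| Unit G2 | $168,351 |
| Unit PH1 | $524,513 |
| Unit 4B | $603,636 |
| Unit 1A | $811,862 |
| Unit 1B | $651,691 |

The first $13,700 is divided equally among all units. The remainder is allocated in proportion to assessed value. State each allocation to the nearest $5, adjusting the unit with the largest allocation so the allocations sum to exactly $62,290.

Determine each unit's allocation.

Unit G2: $5,705; Unit PH1: $11,975; Unit 4B: $13,365; Unit 1A: $17,030; Unit 1B: $14,215

Equal tier: $13,700 ÷ 5 = $2,740 apiece.
Remainder $48,590 by assessed value (total 2,760,053): Unit G2 2,963.77 → $2,965; Unit PH1 9,233.91 → $9,235; Unit 4B 10,626.85 → $10,625; Unit 1A 14,292.61 → $14,295; Unit 1B 11,472.85 → $11,475.
Rounding difference −$5 on remainder applied to Unit 1A.
Totals: Unit G2 $2,740 + $2,965 = $5,705; Unit PH1 $2,740 + $9,235 = $11,975; Unit 4B $2,740 + $10,625 = $13,365; Unit 1A $2,740 + $14,290 = $17,030; Unit 1B $2,740 + $11,475 = $14,215.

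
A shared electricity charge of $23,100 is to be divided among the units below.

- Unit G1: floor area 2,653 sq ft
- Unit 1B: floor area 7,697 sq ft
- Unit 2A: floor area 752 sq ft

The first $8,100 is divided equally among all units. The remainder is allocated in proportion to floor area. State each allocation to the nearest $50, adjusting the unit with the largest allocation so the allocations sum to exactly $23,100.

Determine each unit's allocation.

Unit G1: $6,300 · Unit 1B: $13,100 · Unit 2A: $3,700

Equal tier: $8,100 ÷ 3 = $2,700 apiece.
Remainder $15,000 by floor area (total 11,102): Unit G1 3,584.49 → $3,600; Unit 1B 10,399.48 → $10,400; Unit 2A 1,016.03 → $1,000.
Totals: Unit G1 $2,700 + $3,600 = $6,300; Unit 1B $2,700 + $10,400 = $13,100; Unit 2A $2,700 + $1,000 = $3,700.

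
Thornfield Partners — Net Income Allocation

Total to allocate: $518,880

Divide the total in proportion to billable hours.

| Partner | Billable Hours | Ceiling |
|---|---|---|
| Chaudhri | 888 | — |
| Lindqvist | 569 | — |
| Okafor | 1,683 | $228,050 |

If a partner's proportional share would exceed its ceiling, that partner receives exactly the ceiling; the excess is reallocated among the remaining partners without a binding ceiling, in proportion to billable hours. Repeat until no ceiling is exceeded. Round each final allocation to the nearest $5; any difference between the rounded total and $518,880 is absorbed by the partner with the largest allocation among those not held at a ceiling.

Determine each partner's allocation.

Chaudhri: $177,255; Lindqvist: $113,575; Okafor: $228,050

Billable hours total: 3,140.
Proportional shares (ignoring caps): Chaudhri 146,740.59; Lindqvist 94,026.34; Okafor 278,113.07.
Held at cap: Okafor ($228,050); remaining pool $290,830 reallocated over remaining billable hours 1,457.
Remaining shares: Chaudhri 177,252.60 → $177,255; Lindqvist 113,577.40 → $113,575.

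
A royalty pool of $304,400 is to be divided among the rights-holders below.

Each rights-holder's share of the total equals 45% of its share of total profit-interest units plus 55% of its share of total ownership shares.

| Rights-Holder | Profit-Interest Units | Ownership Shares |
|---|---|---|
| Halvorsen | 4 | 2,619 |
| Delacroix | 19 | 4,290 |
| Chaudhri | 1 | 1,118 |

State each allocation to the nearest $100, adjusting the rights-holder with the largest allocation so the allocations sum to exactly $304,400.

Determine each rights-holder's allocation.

Halvorsen: $77,500; Delacroix: $197,900; Chaudhri: $29,000

Totals — profit-interest units 24, ownership shares 8,027.
Blended shares (45% profit-interest units + 55% ownership shares): Halvorsen 0.2545; Delacroix 0.6502; Chaudhri 0.0954.
Raw shares: Halvorsen 77,454.76; Delacroix 197,919.49; Chaudhri 29,025.75.
After rounding ($100): Halvorsen $77,500; Delacroix $197,900; Chaudhri $29,000. Sum = $304,400.
Sum already equals the total — no adjustment.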